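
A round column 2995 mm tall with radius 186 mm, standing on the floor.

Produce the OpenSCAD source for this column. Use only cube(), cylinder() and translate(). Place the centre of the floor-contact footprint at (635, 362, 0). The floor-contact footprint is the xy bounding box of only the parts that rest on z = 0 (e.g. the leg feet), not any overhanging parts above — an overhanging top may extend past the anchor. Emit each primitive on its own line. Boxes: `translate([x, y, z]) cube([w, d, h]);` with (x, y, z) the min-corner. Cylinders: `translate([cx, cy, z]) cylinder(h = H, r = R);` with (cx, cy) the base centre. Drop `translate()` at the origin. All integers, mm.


translate([635, 362, 0]) cylinder(h = 2995, r = 186);


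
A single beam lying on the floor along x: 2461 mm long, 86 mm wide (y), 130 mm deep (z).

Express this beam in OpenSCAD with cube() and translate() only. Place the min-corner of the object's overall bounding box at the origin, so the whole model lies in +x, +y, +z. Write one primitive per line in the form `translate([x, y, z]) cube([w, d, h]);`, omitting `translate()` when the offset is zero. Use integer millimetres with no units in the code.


cube([2461, 86, 130]);


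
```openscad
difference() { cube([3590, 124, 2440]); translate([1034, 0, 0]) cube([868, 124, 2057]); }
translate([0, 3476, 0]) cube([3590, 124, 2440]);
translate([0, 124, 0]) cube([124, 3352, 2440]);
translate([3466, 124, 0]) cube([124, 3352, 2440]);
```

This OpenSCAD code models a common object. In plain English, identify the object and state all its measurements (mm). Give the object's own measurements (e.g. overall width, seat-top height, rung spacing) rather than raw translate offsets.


A single room: four walls, each 2440 mm tall and 124 mm thick, enclosing an outside footprint 3590×3600 mm (x × y), no floor or roof. The front and back walls (−y and +y sides) run the full x-width; the side walls fit between their inner faces. A door opening 868 mm wide and 2057 mm tall is cut through the front wall from the floor up, its −x edge 1034 mm from the wall's −x end.


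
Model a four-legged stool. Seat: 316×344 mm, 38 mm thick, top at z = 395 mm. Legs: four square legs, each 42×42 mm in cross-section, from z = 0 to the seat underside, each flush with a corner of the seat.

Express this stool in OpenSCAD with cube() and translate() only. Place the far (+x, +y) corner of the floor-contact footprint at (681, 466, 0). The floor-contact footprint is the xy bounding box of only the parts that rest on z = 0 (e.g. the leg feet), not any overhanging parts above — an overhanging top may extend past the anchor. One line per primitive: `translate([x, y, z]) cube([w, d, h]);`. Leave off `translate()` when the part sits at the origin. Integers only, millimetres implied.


translate([365, 122, 357]) cube([316, 344, 38]);
translate([365, 122, 0]) cube([42, 42, 357]);
translate([639, 122, 0]) cube([42, 42, 357]);
translate([365, 424, 0]) cube([42, 42, 357]);
translate([639, 424, 0]) cube([42, 42, 357]);


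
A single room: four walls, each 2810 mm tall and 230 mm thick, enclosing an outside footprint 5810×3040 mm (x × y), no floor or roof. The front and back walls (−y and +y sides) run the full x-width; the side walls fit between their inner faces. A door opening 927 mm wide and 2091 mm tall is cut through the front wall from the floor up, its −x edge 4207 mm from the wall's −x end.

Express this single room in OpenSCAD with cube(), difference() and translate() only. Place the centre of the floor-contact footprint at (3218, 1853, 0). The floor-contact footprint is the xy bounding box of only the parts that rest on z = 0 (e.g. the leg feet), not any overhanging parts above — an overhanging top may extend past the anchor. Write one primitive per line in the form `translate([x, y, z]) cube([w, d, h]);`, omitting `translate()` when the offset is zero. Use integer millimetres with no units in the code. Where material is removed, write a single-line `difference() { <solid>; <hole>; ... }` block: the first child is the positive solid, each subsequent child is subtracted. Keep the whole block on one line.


difference() { translate([313, 333, 0]) cube([5810, 230, 2810]); translate([4520, 333, 0]) cube([927, 230, 2091]); }
translate([313, 3143, 0]) cube([5810, 230, 2810]);
translate([313, 563, 0]) cube([230, 2580, 2810]);
translate([5893, 563, 0]) cube([230, 2580, 2810]);


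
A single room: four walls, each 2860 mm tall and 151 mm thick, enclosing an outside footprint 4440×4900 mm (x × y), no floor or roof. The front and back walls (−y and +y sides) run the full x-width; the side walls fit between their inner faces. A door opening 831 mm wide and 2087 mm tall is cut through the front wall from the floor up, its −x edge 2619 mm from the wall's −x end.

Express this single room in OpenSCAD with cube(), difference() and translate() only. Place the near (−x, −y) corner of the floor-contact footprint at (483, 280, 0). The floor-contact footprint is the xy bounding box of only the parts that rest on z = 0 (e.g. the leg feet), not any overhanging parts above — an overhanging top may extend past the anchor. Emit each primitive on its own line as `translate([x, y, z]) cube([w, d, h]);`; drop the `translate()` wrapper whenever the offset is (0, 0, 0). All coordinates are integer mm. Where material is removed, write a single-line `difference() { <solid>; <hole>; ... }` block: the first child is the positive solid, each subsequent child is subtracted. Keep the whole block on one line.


difference() { translate([483, 280, 0]) cube([4440, 151, 2860]); translate([3102, 280, 0]) cube([831, 151, 2087]); }
translate([483, 5029, 0]) cube([4440, 151, 2860]);
translate([483, 431, 0]) cube([151, 4598, 2860]);
translate([4772, 431, 0]) cube([151, 4598, 2860]);


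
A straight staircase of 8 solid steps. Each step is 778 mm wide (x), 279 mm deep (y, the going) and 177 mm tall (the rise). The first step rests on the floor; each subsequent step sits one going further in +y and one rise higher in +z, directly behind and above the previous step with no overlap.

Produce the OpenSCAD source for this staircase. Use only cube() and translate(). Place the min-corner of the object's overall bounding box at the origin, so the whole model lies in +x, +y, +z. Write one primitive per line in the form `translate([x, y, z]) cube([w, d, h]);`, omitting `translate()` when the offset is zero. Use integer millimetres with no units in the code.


cube([778, 279, 177]);
translate([0, 279, 177]) cube([778, 279, 177]);
translate([0, 558, 354]) cube([778, 279, 177]);
translate([0, 837, 531]) cube([778, 279, 177]);
translate([0, 1116, 708]) cube([778, 279, 177]);
translate([0, 1395, 885]) cube([778, 279, 177]);
translate([0, 1674, 1062]) cube([778, 279, 177]);
translate([0, 1953, 1239]) cube([778, 279, 177]);


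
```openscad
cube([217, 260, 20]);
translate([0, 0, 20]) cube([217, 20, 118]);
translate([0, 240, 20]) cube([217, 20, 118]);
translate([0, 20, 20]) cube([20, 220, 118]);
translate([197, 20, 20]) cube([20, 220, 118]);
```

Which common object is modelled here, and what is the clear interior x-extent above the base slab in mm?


An open box. The internal width is 177 mm.

A 217×260 base slab with four walls standing on it — an open box. The base is 217 mm wide and the walls are 20 mm thick, so the internal width is 217 − 2 × 20 = 177 mm.


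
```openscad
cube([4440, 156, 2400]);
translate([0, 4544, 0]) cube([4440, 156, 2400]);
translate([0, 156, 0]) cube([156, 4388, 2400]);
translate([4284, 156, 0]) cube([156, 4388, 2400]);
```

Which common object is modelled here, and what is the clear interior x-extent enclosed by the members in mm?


A house (or room) frame. The interior width is 4128 mm.

Four 2400 mm walls enclosing a rectangle with no floor or roof — a room or house frame. Outside width is 4440 mm and wall thickness is 156 mm, so the interior width is 4440 − 2 × 156 = 4128 mm.


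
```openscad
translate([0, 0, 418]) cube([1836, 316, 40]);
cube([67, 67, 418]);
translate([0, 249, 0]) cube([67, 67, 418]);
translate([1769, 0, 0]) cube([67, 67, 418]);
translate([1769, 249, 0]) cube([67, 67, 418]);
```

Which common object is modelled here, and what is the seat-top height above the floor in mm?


A bench. The seat-top height is 458 mm.

A long slab on four corner posts — a bench. The slab sits at z = 418 with thickness 40, so the top is 418 + 40 = 458 mm.


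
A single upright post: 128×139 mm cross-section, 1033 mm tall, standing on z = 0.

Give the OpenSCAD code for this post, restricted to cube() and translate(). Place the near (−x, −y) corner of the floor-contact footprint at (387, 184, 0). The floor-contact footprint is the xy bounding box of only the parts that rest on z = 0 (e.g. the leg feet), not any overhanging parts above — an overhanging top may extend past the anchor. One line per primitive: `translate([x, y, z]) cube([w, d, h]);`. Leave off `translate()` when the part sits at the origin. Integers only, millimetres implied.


translate([387, 184, 0]) cube([128, 139, 1033]);


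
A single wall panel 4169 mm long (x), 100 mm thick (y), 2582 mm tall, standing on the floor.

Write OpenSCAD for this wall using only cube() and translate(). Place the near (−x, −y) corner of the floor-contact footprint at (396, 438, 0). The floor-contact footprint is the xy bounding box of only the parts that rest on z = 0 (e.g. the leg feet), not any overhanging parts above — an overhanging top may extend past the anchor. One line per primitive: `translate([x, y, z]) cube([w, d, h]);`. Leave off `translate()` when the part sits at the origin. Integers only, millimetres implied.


translate([396, 438, 0]) cube([4169, 100, 2582]);


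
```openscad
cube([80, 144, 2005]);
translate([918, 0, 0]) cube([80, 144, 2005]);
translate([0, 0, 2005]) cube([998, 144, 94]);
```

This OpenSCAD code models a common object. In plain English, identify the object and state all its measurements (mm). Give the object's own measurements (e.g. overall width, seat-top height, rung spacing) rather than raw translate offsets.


A door frame. The clear opening is 838 mm wide and 2005 mm high. Two 80 mm wide jambs, 144 mm deep, stand either side of the opening from the floor to the top of the opening. A 94 mm thick head sits across the top of both jambs, spanning the full outside width of the frame.


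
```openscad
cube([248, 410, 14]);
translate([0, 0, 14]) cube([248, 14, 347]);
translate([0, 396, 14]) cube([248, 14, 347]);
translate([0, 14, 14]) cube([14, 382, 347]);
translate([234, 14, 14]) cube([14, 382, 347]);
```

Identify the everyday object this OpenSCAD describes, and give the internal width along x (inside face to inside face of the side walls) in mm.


An open box. The internal width is 220 mm.

A 248×410 base slab with four walls standing on it — an open box. The base is 248 mm wide and the walls are 14 mm thick, so the internal width is 248 − 2 × 14 = 220 mm.


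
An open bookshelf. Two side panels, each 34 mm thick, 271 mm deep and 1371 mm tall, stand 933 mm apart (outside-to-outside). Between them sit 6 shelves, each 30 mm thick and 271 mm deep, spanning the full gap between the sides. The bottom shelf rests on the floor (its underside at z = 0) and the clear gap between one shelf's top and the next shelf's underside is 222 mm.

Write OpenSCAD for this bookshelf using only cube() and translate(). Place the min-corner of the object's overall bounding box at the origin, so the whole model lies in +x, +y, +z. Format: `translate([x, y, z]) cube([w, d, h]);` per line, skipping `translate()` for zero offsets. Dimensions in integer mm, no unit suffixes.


cube([34, 271, 1371]);
translate([899, 0, 0]) cube([34, 271, 1371]);
translate([34, 0, 0]) cube([865, 271, 30]);
translate([34, 0, 252]) cube([865, 271, 30]);
translate([34, 0, 504]) cube([865, 271, 30]);
translate([34, 0, 756]) cube([865, 271, 30]);
translate([34, 0, 1008]) cube([865, 271, 30]);
translate([34, 0, 1260]) cube([865, 271, 30]);


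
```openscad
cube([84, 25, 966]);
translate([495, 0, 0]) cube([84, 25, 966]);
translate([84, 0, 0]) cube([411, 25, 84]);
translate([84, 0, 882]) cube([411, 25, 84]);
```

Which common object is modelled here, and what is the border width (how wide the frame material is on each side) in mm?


A picture frame. The border width is 84 mm.

Four thin pieces enclosing a rectangular opening — a picture frame. The two full-height stiles are 966 mm tall; the top rail sits at z = 882 and is 84 mm tall, so the border above the opening is 966 − 882 = 84 mm, matching the stile x-width.


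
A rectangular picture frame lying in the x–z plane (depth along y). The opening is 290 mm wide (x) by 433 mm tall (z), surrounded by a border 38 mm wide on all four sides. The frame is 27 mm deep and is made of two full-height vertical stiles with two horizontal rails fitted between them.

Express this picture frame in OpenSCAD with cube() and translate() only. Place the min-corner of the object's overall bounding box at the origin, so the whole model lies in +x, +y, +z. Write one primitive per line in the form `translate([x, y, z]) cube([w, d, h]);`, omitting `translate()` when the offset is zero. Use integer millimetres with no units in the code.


cube([38, 27, 509]);
translate([328, 0, 0]) cube([38, 27, 509]);
translate([38, 0, 0]) cube([290, 27, 38]);
translate([38, 0, 471]) cube([290, 27, 38]);


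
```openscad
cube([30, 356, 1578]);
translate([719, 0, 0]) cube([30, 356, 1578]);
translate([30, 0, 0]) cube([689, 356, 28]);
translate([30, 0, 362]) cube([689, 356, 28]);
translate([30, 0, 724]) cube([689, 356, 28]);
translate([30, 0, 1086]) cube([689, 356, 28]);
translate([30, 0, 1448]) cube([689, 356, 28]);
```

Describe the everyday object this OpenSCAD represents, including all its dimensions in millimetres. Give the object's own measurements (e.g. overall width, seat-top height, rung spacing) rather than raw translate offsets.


An open bookshelf. Two side panels, each 30 mm thick, 356 mm deep and 1578 mm tall, stand 749 mm apart (outside-to-outside). Between them sit 5 shelves, each 28 mm thick and 356 mm deep, spanning the full gap between the sides. The bottom shelf rests on the floor (its underside at z = 0) and the clear gap between one shelf's top and the next shelf's underside is 334 mm.


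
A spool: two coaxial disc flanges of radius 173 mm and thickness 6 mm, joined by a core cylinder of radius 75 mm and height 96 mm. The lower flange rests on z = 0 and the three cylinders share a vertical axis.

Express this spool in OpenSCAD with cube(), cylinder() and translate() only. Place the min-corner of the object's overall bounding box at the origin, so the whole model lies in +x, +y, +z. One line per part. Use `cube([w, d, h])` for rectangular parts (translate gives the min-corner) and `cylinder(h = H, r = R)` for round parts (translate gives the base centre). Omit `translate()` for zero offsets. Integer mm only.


translate([173, 173, 0]) cylinder(h = 6, r = 173);
translate([173, 173, 6]) cylinder(h = 96, r = 75);
translate([173, 173, 102]) cylinder(h = 6, r = 173);


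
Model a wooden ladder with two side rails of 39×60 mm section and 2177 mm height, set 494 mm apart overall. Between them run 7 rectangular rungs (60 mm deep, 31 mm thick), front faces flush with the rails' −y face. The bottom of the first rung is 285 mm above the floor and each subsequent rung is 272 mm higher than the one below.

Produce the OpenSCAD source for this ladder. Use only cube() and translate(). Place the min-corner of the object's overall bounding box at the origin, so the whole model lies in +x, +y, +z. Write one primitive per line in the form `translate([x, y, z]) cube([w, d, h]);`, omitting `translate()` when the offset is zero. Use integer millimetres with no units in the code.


// rung span = 494 - 2*39 = 416
// rung[k] z = 285 + k*272
cube([39, 60, 2177]);
translate([455, 0, 0]) cube([39, 60, 2177]);
translate([39, 0, 285]) cube([416, 60, 31]);
translate([39, 0, 557]) cube([416, 60, 31]);
translate([39, 0, 829]) cube([416, 60, 31]);
translate([39, 0, 1101]) cube([416, 60, 31]);
translate([39, 0, 1373]) cube([416, 60, 31]);
translate([39, 0, 1645]) cube([416, 60, 31]);
translate([39, 0, 1917]) cube([416, 60, 31]);


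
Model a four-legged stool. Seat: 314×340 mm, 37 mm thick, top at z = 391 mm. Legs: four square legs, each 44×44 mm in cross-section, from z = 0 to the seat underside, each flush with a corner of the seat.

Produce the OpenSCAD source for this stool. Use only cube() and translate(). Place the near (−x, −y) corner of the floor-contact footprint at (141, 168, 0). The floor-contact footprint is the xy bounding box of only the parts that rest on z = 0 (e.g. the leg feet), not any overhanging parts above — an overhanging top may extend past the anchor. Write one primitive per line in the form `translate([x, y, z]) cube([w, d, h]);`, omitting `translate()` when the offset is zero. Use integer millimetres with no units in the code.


// leg_h = 391 - 37 = 354
translate([141, 168, 354]) cube([314, 340, 37]);
translate([141, 168, 0]) cube([44, 44, 354]);
translate([411, 168, 0]) cube([44, 44, 354]);
translate([141, 464, 0]) cube([44, 44, 354]);
translate([411, 464, 0]) cube([44, 44, 354]);


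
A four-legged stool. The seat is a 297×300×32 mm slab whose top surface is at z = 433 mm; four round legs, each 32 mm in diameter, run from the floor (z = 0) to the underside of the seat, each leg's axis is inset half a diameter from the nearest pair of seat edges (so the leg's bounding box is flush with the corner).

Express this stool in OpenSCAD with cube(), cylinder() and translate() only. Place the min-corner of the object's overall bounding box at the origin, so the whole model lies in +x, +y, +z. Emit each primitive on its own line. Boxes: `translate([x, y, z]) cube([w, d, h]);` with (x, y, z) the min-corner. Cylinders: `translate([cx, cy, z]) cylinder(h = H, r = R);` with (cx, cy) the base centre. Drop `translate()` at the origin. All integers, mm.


translate([0, 0, 401]) cube([297, 300, 32]);
translate([16, 16, 0]) cylinder(h = 401, r = 16);
translate([281, 16, 0]) cylinder(h = 401, r = 16);
translate([16, 284, 0]) cylinder(h = 401, r = 16);
translate([281, 284, 0]) cylinder(h = 401, r = 16);


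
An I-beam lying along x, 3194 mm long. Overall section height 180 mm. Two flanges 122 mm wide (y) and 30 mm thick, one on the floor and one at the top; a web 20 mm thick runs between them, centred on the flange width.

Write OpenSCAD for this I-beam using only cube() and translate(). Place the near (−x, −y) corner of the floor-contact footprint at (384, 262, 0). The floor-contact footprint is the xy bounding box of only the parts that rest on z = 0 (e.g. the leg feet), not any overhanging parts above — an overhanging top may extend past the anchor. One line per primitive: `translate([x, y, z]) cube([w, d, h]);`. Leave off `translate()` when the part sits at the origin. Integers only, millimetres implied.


translate([384, 262, 0]) cube([3194, 122, 30]);
translate([384, 313, 30]) cube([3194, 20, 120]);
translate([384, 262, 150]) cube([3194, 122, 30]);


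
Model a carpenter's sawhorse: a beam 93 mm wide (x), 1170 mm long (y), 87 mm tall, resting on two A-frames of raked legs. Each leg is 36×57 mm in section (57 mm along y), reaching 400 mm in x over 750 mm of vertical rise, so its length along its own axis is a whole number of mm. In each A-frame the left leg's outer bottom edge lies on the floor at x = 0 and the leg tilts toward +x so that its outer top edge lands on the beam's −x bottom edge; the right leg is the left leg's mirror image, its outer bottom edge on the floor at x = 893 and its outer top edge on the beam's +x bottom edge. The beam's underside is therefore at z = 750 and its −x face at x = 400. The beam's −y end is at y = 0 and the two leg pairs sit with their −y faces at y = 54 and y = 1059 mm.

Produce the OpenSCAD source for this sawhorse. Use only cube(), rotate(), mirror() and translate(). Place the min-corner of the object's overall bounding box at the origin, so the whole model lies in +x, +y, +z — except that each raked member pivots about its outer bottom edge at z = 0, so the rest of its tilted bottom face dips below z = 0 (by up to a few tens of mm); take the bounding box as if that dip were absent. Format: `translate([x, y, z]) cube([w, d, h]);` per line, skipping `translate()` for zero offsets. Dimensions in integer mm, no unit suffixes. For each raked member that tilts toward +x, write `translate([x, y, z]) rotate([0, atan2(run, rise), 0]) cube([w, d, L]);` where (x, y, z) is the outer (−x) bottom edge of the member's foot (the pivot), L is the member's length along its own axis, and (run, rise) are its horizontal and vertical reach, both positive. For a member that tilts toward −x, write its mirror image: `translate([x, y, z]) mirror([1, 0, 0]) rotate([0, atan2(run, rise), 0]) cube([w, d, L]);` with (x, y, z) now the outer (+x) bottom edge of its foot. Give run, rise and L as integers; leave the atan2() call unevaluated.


// leg length = √(400² + 750²) = 850
// right-leg outer foot x = 2·400 + 93 = 893
// beam min-corner = (400, 0, 750)
translate([400, 0, 750]) cube([93, 1170, 87]);
translate([0, 54, 0]) rotate([0, atan2(400, 750), 0]) cube([36, 57, 850]);
translate([893, 54, 0]) mirror([1, 0, 0]) rotate([0, atan2(400, 750), 0]) cube([36, 57, 850]);
translate([0, 1059, 0]) rotate([0, atan2(400, 750), 0]) cube([36, 57, 850]);
translate([893, 1059, 0]) mirror([1, 0, 0]) rotate([0, atan2(400, 750), 0]) cube([36, 57, 850]);


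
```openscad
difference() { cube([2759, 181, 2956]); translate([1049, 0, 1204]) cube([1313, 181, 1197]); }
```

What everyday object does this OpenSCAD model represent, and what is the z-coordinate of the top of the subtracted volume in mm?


A wall with a window opening. The window head height is 2401 mm.

A wall with a rectangular opening subtracted — a window. Sill at z = 1204, opening 1197 mm tall, so the head is at 1204 + 1197 = 2401 mm.


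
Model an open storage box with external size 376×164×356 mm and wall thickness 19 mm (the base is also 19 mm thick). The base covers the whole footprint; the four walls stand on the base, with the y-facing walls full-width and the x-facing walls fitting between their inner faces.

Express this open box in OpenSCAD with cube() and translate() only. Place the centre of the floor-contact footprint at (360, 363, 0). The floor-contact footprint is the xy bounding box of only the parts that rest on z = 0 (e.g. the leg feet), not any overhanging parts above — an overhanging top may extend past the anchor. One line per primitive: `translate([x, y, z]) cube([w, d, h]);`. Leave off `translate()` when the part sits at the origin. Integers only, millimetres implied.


translate([172, 281, 0]) cube([376, 164, 19]);
translate([172, 281, 19]) cube([376, 19, 337]);
translate([172, 426, 19]) cube([376, 19, 337]);
translate([172, 300, 19]) cube([19, 126, 337]);
translate([529, 300, 19]) cube([19, 126, 337]);


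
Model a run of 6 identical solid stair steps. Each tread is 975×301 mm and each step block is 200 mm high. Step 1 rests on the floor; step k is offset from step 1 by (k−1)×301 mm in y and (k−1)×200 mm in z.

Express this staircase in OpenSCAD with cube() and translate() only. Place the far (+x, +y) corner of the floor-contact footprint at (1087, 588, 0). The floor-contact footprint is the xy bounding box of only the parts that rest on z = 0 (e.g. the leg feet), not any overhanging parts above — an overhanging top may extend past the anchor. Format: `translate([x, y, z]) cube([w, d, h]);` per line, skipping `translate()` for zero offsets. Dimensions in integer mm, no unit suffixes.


translate([112, 287, 0]) cube([975, 301, 200]);
translate([112, 588, 200]) cube([975, 301, 200]);
translate([112, 889, 400]) cube([975, 301, 200]);
translate([112, 1190, 600]) cube([975, 301, 200]);
translate([112, 1491, 800]) cube([975, 301, 200]);
translate([112, 1792, 1000]) cube([975, 301, 200]);


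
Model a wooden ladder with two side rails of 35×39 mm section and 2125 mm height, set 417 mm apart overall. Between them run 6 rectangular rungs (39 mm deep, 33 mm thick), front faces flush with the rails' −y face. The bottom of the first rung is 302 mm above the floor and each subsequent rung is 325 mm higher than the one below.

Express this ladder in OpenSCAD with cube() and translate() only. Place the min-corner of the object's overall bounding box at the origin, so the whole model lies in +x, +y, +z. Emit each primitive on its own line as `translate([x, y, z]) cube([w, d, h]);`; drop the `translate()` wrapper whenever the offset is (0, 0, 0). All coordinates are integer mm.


cube([35, 39, 2125]);
translate([382, 0, 0]) cube([35, 39, 2125]);
translate([35, 0, 302]) cube([347, 39, 33]);
translate([35, 0, 627]) cube([347, 39, 33]);
translate([35, 0, 952]) cube([347, 39, 33]);
translate([35, 0, 1277]) cube([347, 39, 33]);
translate([35, 0, 1602]) cube([347, 39, 33]);
translate([35, 0, 1927]) cube([347, 39, 33]);


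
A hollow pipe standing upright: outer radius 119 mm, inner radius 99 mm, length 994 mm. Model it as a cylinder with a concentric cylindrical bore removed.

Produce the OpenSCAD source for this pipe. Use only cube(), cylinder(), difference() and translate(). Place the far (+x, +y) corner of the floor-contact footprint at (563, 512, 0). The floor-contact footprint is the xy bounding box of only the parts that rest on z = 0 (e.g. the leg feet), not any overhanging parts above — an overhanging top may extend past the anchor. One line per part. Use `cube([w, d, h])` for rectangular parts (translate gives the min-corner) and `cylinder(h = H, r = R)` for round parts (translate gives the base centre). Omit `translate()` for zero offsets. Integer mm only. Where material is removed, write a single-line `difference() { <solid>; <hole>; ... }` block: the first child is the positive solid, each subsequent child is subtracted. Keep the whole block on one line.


difference() { translate([444, 393, 0]) cylinder(h = 994, r = 119); translate([444, 393, 0]) cylinder(h = 994, r = 99); }


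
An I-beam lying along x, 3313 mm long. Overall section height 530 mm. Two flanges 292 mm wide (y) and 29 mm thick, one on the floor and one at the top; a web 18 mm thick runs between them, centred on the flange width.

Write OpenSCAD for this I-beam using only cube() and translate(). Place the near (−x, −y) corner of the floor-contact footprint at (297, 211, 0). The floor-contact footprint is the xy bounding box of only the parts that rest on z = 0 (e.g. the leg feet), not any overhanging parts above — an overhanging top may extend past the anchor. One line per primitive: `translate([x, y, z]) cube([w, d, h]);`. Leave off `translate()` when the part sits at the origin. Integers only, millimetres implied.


translate([297, 211, 0]) cube([3313, 292, 29]);
translate([297, 348, 29]) cube([3313, 18, 472]);
translate([297, 211, 501]) cube([3313, 292, 29]);


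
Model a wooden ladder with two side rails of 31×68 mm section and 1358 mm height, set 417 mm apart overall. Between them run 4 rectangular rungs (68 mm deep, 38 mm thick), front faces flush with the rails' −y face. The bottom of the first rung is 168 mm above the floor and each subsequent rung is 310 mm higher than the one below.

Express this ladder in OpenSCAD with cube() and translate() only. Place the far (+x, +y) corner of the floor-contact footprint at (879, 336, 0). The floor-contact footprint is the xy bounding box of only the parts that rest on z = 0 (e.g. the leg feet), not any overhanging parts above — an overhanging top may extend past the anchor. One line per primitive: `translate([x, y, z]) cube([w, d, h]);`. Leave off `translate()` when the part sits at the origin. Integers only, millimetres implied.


translate([462, 268, 0]) cube([31, 68, 1358]);
translate([848, 268, 0]) cube([31, 68, 1358]);
translate([493, 268, 168]) cube([355, 68, 38]);
translate([493, 268, 478]) cube([355, 68, 38]);
translate([493, 268, 788]) cube([355, 68, 38]);
translate([493, 268, 1098]) cube([355, 68, 38]);


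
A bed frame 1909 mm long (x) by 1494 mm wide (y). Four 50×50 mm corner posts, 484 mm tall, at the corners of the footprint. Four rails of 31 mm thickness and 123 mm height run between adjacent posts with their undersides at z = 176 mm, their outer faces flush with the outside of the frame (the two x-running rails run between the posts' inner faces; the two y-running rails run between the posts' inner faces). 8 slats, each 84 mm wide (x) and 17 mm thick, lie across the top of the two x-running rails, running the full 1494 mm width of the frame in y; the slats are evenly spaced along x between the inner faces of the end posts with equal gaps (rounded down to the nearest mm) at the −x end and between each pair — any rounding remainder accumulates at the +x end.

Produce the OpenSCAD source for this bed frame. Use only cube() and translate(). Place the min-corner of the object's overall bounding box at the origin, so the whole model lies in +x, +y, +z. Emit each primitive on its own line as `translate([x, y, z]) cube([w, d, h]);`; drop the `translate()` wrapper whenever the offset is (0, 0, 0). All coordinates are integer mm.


// slat z = rail_z + rail_h = 176 + 123 = 299
// slat gap = ⌊(1809 − 8·84) / 9⌋ = 126
cube([50, 50, 484]);
translate([0, 1444, 0]) cube([50, 50, 484]);
translate([1859, 0, 0]) cube([50, 50, 484]);
translate([1859, 1444, 0]) cube([50, 50, 484]);
translate([50, 0, 176]) cube([1809, 31, 123]);
translate([50, 1463, 176]) cube([1809, 31, 123]);
translate([0, 50, 176]) cube([31, 1394, 123]);
translate([1878, 50, 176]) cube([31, 1394, 123]);
translate([176, 0, 299]) cube([84, 1494, 17]);
translate([386, 0, 299]) cube([84, 1494, 17]);
translate([596, 0, 299]) cube([84, 1494, 17]);
translate([806, 0, 299]) cube([84, 1494, 17]);
translate([1016, 0, 299]) cube([84, 1494, 17]);
translate([1226, 0, 299]) cube([84, 1494, 17]);
translate([1436, 0, 299]) cube([84, 1494, 17]);
translate([1646, 0, 299]) cube([84, 1494, 17]);


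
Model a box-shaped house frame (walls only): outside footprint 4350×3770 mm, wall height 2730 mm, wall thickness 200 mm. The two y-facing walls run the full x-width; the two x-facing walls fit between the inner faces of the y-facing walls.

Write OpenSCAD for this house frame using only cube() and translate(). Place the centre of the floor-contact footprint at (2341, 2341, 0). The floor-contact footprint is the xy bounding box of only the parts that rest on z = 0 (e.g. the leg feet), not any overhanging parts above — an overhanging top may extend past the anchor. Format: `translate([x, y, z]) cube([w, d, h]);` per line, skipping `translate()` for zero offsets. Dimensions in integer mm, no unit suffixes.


translate([166, 456, 0]) cube([4350, 200, 2730]);
translate([166, 4026, 0]) cube([4350, 200, 2730]);
translate([166, 656, 0]) cube([200, 3370, 2730]);
translate([4316, 656, 0]) cube([200, 3370, 2730]);


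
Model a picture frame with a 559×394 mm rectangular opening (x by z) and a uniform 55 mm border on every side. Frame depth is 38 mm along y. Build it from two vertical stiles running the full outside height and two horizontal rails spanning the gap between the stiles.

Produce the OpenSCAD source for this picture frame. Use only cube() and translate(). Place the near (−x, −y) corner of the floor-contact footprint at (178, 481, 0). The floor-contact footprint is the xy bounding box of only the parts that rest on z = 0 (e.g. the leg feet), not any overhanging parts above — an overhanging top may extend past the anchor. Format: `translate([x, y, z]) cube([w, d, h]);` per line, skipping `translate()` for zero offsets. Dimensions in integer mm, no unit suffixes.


translate([178, 481, 0]) cube([55, 38, 504]);
translate([792, 481, 0]) cube([55, 38, 504]);
translate([233, 481, 0]) cube([559, 38, 55]);
translate([233, 481, 449]) cube([559, 38, 55]);


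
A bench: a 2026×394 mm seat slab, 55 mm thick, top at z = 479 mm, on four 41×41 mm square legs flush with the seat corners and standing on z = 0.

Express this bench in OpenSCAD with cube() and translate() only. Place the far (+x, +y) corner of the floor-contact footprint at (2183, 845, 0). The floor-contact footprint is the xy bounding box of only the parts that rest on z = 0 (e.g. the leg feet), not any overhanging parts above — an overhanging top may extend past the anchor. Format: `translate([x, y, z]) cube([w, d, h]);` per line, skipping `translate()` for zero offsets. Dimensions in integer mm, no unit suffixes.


translate([157, 451, 424]) cube([2026, 394, 55]);
translate([157, 451, 0]) cube([41, 41, 424]);
translate([157, 804, 0]) cube([41, 41, 424]);
translate([2142, 451, 0]) cube([41, 41, 424]);
translate([2142, 804, 0]) cube([41, 41, 424]);


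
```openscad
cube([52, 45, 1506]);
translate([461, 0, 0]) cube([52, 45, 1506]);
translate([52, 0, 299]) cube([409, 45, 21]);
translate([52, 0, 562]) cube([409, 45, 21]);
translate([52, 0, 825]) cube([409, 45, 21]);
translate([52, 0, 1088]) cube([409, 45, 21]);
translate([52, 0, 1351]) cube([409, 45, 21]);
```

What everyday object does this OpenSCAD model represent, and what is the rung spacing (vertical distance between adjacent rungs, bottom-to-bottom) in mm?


A ladder. The rung spacing is 263 mm.

Two tall 52×45 posts with 5 short bars between them — a ladder. Adjacent rungs sit at z = 299 and z = 562, so the spacing is 562 − 299 = 263 mm.


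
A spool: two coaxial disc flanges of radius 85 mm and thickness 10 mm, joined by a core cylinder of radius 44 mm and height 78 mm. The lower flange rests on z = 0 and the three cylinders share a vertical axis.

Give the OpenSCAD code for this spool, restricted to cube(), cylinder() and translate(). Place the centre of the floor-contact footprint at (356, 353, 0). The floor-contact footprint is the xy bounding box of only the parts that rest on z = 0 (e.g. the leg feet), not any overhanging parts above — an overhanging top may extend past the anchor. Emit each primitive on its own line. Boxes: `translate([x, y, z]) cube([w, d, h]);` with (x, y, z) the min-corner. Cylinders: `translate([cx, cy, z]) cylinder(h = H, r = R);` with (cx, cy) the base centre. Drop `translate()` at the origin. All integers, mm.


translate([356, 353, 0]) cylinder(h = 10, r = 85);
translate([356, 353, 10]) cylinder(h = 78, r = 44);
translate([356, 353, 88]) cylinder(h = 10, r = 85);


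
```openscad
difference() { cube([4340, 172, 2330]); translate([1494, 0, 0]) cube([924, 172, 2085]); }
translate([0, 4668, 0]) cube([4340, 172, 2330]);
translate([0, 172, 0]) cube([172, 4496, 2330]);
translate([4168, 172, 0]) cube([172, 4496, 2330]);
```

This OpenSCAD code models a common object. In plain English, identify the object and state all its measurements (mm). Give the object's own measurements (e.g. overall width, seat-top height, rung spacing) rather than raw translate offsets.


A single room: four walls, each 2330 mm tall and 172 mm thick, enclosing an outside footprint 4340×4840 mm (x × y), no floor or roof. The front and back walls (−y and +y sides) run the full x-width; the side walls fit between their inner faces. A door opening 924 mm wide and 2085 mm tall is cut through the front wall from the floor up, its −x edge 1494 mm from the wall's −x end.


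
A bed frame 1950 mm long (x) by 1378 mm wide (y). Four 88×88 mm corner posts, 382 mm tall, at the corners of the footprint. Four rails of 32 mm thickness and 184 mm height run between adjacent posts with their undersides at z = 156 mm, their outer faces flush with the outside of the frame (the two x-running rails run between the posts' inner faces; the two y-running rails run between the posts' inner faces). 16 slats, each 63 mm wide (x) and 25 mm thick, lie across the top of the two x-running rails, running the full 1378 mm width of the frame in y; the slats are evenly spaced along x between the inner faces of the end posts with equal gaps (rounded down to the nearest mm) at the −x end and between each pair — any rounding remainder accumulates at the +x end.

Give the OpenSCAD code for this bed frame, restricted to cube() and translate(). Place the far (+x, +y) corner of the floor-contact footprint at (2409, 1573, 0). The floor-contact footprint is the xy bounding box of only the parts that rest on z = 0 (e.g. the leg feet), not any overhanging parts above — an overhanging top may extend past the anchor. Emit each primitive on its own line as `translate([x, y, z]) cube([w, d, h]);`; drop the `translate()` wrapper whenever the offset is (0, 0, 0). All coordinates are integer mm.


translate([459, 195, 0]) cube([88, 88, 382]);
translate([459, 1485, 0]) cube([88, 88, 382]);
translate([2321, 195, 0]) cube([88, 88, 382]);
translate([2321, 1485, 0]) cube([88, 88, 382]);
translate([547, 195, 156]) cube([1774, 32, 184]);
translate([547, 1541, 156]) cube([1774, 32, 184]);
translate([459, 283, 156]) cube([32, 1202, 184]);
translate([2377, 283, 156]) cube([32, 1202, 184]);
translate([592, 195, 340]) cube([63, 1378, 25]);
translate([700, 195, 340]) cube([63, 1378, 25]);
translate([808, 195, 340]) cube([63, 1378, 25]);
translate([916, 195, 340]) cube([63, 1378, 25]);
translate([1024, 195, 340]) cube([63, 1378, 25]);
translate([1132, 195, 340]) cube([63, 1378, 25]);
translate([1240, 195, 340]) cube([63, 1378, 25]);
translate([1348, 195, 340]) cube([63, 1378, 25]);
translate([1456, 195, 340]) cube([63, 1378, 25]);
translate([1564, 195, 340]) cube([63, 1378, 25]);
translate([1672, 195, 340]) cube([63, 1378, 25]);
translate([1780, 195, 340]) cube([63, 1378, 25]);
translate([1888, 195, 340]) cube([63, 1378, 25]);
translate([1996, 195, 340]) cube([63, 1378, 25]);
translate([2104, 195, 340]) cube([63, 1378, 25]);
translate([2212, 195, 340]) cube([63, 1378, 25]);


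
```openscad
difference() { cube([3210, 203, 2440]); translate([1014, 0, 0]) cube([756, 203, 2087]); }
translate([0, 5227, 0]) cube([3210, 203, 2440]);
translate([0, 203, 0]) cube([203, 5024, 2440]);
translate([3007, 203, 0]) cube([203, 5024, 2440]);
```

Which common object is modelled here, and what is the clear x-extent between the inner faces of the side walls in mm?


A single room. The interior width is 2804 mm.

Four walls enclosing a rectangle with a door in the front wall — a room. Outside width 3210 minus two 203 mm walls gives 2804 mm.


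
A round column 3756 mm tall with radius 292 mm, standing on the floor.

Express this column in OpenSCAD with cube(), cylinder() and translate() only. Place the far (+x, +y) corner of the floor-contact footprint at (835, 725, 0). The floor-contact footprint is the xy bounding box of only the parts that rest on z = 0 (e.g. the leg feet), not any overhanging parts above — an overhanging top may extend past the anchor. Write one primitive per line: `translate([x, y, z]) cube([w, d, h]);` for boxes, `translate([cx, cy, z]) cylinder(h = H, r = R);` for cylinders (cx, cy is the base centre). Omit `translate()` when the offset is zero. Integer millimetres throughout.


translate([543, 433, 0]) cylinder(h = 3756, r = 292);


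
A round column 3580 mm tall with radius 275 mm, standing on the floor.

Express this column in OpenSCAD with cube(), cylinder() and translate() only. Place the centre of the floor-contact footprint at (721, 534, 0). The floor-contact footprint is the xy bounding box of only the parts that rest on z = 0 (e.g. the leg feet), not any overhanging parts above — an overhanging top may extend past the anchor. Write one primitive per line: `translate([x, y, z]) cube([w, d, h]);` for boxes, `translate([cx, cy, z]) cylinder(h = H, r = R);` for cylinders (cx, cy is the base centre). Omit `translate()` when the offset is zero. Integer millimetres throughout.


translate([721, 534, 0]) cylinder(h = 3580, r = 275);


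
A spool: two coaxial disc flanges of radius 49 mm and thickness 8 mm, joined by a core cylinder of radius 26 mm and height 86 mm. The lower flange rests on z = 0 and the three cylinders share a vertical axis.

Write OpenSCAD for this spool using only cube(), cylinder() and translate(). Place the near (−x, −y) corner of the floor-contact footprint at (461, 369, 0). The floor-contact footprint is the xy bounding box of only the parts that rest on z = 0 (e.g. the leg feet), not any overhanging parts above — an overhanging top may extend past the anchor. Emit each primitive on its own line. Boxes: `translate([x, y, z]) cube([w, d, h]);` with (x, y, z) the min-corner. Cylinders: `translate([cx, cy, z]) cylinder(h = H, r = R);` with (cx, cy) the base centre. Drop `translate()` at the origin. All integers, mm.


translate([510, 418, 0]) cylinder(h = 8, r = 49);
translate([510, 418, 8]) cylinder(h = 86, r = 26);
translate([510, 418, 94]) cylinder(h = 8, r = 49);
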